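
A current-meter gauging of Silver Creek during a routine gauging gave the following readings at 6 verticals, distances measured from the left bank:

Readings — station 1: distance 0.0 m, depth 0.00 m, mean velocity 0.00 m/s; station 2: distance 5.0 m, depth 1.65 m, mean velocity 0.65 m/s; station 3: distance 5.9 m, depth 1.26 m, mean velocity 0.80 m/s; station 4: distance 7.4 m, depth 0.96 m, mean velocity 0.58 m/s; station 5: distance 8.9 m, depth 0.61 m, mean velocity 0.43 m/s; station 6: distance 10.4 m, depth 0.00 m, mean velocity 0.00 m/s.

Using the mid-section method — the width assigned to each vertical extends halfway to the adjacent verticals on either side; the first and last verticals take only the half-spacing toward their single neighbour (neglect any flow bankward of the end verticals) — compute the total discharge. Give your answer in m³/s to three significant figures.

w_2 = (5.9 − 0.0)/2 = 2.95 m; q_2 = 0.65 × 1.65 × 2.95 = 3.164 m³/s
w_3 = (7.4 − 5.0)/2 = 1.2 m; q_3 = 0.80 × 1.26 × 1.2 = 1.210 m³/s
w_4 = (8.9 − 5.9)/2 = 1.5 m; q_4 = 0.58 × 0.96 × 1.5 = 0.8352 m³/s
w_5 = (10.4 − 7.4)/2 = 1.5 m; q_5 = 0.43 × 0.61 × 1.5 = 0.3935 m³/s
Stations 1, 6 contribute zero (depth or velocity is 0).
Q = Σ qᵢ = 5.602 m³/s

5.60 m³/s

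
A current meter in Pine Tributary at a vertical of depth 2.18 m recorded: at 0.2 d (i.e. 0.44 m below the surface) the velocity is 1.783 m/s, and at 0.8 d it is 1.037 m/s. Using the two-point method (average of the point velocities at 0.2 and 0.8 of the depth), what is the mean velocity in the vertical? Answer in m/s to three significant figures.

1.41 m/s

v̄ = (1.783 + 1.037) / 2 = 1.410 m/s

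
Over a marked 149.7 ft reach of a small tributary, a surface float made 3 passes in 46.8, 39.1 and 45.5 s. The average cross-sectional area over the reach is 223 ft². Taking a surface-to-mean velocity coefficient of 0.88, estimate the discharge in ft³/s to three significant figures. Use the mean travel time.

671 ft³/s

t̄ = (46.8 + 39.1 + 45.5) / 3 = 43.8 s
v_surface = L / t̄ = 149.7 / 43.8 = 3.418 ft/s
v_mean = 0.88 × 3.418 = 3.008 ft/s
Q = A × v_mean = 223 × 3.008 = 670.7 ft³/s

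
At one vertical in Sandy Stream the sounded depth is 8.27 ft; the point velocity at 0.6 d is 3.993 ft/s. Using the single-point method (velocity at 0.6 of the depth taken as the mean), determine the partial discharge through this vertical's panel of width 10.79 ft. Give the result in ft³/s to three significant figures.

v̄ = v₀.₆ = 3.993 ft/s
q = v̄ × d × w = 3.993 × 8.27 × 10.79 = 356.3 ft³/s

356 ft³/s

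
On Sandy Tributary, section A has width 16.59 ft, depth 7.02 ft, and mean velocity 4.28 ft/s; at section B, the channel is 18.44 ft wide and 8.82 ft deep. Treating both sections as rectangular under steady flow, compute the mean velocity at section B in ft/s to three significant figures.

3.06 ft/s

Q = A₁V₁ = (16.59×7.02) × 4.28 = 498.5 ft³/s
A₂ = 18.44 × 8.82 = 162.6 ft²
V₂ = Q/A₂ = 498.5/162.6 = 3.065 ft/s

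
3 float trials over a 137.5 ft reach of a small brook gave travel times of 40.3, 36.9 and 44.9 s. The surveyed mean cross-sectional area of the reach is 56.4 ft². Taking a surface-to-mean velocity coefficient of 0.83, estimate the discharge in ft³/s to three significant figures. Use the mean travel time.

158 ft³/s

t̄ = (40.3 + 36.9 + 44.9) / 3 = 40.7 s
v_surface = L / t̄ = 137.5 / 40.7 = 3.378 ft/s
v_mean = 0.83 × 3.378 = 2.804 ft/s
Q = A × v_mean = 56.4 × 2.804 = 158.1 ft³/s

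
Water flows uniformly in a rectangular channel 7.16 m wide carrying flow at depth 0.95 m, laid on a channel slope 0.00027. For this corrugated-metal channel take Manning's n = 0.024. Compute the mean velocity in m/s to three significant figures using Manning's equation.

0.566 m/s

A = b·y = 7.16 × 0.95 = 6.802 m²
P = b + 2y = 7.16 + 2×0.95 = 9.060 m
R = A/P = 6.802/9.060 = 0.7508 m
Q = (1/n)·A·R^(2/3)·S^(1/2) = (1/0.024) × 6.802 × 0.7508^(2/3) × 0.00027^(1/2) = 3.847 m³/s
V = Q/A = 3.847/6.802 = 0.5656 m/s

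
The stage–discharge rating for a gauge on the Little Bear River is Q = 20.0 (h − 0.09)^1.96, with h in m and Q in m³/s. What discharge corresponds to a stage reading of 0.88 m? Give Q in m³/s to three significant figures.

12.6 m³/s

Q = 20.0 × (0.88 − 0.09)^1.96 = 20.0 × 0.79^1.96 = 12.60 m³/s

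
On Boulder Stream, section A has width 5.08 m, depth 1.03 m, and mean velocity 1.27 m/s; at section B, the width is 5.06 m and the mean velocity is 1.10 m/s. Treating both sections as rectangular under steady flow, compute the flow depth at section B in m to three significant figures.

1.19 m

Q = A₁V₁ = (5.08×1.03) × 1.27 = 6.645 m³/s
d₂ = Q/(b₂ V₂) = 6.645/(5.06×1.10) = 1.194 m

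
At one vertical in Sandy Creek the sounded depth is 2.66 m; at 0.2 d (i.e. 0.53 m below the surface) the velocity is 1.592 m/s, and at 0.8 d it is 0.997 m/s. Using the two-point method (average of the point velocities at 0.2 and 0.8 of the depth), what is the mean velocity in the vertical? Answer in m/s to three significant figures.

1.29 m/s

v̄ = (1.592 + 0.997) / 2 = 1.295 m/s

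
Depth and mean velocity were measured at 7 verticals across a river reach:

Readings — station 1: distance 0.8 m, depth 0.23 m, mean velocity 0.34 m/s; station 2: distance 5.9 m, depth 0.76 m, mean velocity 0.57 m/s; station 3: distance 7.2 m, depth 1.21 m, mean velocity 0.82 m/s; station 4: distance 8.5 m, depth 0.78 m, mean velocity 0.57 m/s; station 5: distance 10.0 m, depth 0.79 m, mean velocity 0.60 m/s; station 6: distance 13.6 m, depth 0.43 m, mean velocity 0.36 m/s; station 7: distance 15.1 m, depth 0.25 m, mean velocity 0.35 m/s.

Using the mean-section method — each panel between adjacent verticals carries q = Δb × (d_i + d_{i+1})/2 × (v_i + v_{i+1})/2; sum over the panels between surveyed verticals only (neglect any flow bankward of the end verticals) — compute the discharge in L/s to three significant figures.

4860 L/s

Panel 1-2: Δb = 5.1 m, d̄ = (0.23+0.76)/2 = 0.495, v̄ = (0.34+0.57)/2 = 0.455 → q = 5.1×0.495×0.455 = 1.149 m³/s
Panel 2-3: Δb = 1.3 m, d̄ = (0.76+1.21)/2 = 0.985, v̄ = (0.57+0.82)/2 = 0.695 → q = 1.3×0.985×0.695 = 0.8899 m³/s
Panel 3-4: Δb = 1.3 m, d̄ = (1.21+0.78)/2 = 0.995, v̄ = (0.82+0.57)/2 = 0.695 → q = 1.3×0.995×0.695 = 0.8990 m³/s
Panel 4-5: Δb = 1.5 m, d̄ = (0.78+0.79)/2 = 0.785, v̄ = (0.57+0.60)/2 = 0.585 → q = 1.5×0.785×0.585 = 0.6888 m³/s
Panel 5-6: Δb = 3.6 m, d̄ = (0.79+0.43)/2 = 0.61, v̄ = (0.60+0.36)/2 = 0.48 → q = 3.6×0.61×0.48 = 1.054 m³/s
Panel 6-7: Δb = 1.5 m, d̄ = (0.43+0.25)/2 = 0.34, v̄ = (0.36+0.35)/2 = 0.355 → q = 1.5×0.34×0.355 = 0.1811 m³/s
Q = Σ q = 4.862 m³/s
= 4.862 × 1000 = 4862 L/s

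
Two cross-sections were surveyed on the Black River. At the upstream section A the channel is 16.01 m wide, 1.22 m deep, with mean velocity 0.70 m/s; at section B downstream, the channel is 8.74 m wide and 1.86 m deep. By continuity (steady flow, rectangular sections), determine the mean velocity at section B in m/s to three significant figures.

0.841 m/s

Q = A₁V₁ = (16.01×1.22) × 0.70 = 13.67 m³/s
A₂ = 8.74 × 1.86 = 16.26 m²
V₂ = Q/A₂ = 13.67/16.26 = 0.8411 m/s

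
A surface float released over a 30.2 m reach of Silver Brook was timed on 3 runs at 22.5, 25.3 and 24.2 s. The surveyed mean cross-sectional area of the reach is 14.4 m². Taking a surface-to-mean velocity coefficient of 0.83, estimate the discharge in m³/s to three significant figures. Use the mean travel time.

t̄ = (22.5 + 25.3 + 24.2) / 3 = 24 s
v_surface = L / t̄ = 30.2 / 24 = 1.258 m/s
v_mean = 0.83 × 1.258 = 1.044 m/s
Q = A × v_mean = 14.4 × 1.044 = 15.04 m³/s

15.0 m³/s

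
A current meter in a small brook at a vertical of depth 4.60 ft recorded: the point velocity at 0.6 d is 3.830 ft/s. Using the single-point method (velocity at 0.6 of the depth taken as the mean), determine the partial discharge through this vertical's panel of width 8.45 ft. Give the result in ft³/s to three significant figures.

149 ft³/s

v̄ = v₀.₆ = 3.830 ft/s
q = v̄ × d × w = 3.830 × 4.60 × 8.45 = 148.9 ft³/s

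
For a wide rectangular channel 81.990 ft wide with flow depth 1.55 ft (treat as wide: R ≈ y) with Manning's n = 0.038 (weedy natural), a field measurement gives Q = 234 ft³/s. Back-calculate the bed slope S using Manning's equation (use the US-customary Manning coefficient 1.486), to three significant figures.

0.00124

A = b·y = 81.990 × 1.55 = 127.1 ft²
Wide channel: R ≈ y = 1.55 ft
S = (Q·n / (1.486·A·R^(2/3)))² = (234×0.038 / (1.486×127.1×1.339))² = 0.001236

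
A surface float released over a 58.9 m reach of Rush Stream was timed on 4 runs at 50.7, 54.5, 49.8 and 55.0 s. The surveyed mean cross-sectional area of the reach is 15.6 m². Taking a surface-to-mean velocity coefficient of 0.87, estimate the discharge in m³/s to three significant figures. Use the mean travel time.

t̄ = (50.7 + 54.5 + 49.8 + 55.0) / 4 = 52.5 s
v_surface = L / t̄ = 58.9 / 52.5 = 1.122 m/s
v_mean = 0.87 × 1.122 = 0.9761 m/s
Q = A × v_mean = 15.6 × 0.9761 = 15.23 m³/s

15.2 m³/s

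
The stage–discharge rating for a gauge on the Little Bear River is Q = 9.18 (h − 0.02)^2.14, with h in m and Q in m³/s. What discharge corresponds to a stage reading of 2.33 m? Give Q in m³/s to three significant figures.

55.1 m³/s

Q = 9.18 × (2.33 − 0.02)^2.14 = 9.18 × 2.31^2.14 = 55.08 m³/s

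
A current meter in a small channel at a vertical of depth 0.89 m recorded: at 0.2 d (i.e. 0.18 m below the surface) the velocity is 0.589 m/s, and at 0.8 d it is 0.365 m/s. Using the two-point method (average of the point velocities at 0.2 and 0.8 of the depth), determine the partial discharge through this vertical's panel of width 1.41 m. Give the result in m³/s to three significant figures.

0.599 m³/s

v̄ = (0.589 + 0.365) / 2 = 0.4770 m/s
q = v̄ × d × w = 0.4770 × 0.89 × 1.41 = 0.5986 m³/s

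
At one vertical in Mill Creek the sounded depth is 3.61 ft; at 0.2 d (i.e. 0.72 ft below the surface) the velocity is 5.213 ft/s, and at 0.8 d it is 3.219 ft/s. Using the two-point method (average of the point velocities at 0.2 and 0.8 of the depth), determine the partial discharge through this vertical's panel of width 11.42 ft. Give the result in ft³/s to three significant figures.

v̄ = (5.213 + 3.219) / 2 = 4.216 ft/s
q = v̄ × d × w = 4.216 × 3.61 × 11.42 = 173.8 ft³/s

174 ft³/s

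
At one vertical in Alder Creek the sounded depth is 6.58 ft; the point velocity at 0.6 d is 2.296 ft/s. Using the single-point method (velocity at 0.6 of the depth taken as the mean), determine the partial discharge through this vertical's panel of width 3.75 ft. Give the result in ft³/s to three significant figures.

v̄ = v₀.₆ = 2.296 ft/s
q = v̄ × d × w = 2.296 × 6.58 × 3.75 = 56.65 ft³/s

56.7 ft³/s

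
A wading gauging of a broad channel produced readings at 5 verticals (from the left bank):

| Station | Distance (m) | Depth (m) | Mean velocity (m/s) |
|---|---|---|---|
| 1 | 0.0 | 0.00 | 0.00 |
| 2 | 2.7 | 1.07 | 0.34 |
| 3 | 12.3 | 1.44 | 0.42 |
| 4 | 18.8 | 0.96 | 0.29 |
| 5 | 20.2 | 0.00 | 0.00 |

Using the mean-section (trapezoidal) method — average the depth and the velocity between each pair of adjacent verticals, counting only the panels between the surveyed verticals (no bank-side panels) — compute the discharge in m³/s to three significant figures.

Panel 1-2: Δb = 2.7 m, d̄ = (0.00+1.07)/2 = 0.535, v̄ = (0.00+0.34)/2 = 0.17 → q = 2.7×0.535×0.17 = 0.2456 m³/s
Panel 2-3: Δb = 9.6 m, d̄ = (1.07+1.44)/2 = 1.255, v̄ = (0.34+0.42)/2 = 0.38 → q = 9.6×1.255×0.38 = 4.578 m³/s
Panel 3-4: Δb = 6.5 m, d̄ = (1.44+0.96)/2 = 1.2, v̄ = (0.42+0.29)/2 = 0.355 → q = 6.5×1.2×0.355 = 2.769 m³/s
Panel 4-5: Δb = 1.4 m, d̄ = (0.96+0.00)/2 = 0.48, v̄ = (0.29+0.00)/2 = 0.145 → q = 1.4×0.48×0.145 = 0.09744 m³/s
Q = Σ q = 7.690 m³/s

7.69 m³/s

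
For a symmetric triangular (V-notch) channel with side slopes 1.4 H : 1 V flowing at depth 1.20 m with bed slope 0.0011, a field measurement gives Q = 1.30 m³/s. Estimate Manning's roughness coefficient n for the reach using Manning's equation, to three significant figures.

A = z·y² = 1.4×1.20² = 2.016 m²
P = 2y√(1+z²) = 2×1.20×√(1+1.4²) = 4.129 m
R = A/P = 2.016/4.129 = 0.4882 m
n = (1/Q)·A·R^(2/3)·S^(1/2) = (1/1.30) × 2.016 × 0.6200 × 0.03317 = 0.03189

0.0319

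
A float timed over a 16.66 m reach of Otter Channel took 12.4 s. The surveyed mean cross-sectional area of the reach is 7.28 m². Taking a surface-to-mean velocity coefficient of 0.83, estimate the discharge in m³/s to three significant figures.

v_surface = L / t̄ = 16.66 / 12.4 = 1.344 m/s
v_mean = 0.83 × 1.344 = 1.115 m/s
Q = A × v_mean = 7.28 × 1.115 = 8.118 m³/s

8.12 m³/s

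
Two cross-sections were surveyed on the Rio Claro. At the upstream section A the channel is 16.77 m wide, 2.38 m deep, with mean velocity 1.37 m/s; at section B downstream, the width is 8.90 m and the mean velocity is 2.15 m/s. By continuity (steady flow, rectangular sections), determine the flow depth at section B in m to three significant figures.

Q = A₁V₁ = (16.77×2.38) × 1.37 = 54.68 m³/s
d₂ = Q/(b₂ V₂) = 54.68/(8.90×2.15) = 2.858 m

2.86 m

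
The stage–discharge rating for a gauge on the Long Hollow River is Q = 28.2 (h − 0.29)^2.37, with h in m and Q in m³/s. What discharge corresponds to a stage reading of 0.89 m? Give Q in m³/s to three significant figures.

8.40 m³/s

Q = 28.2 × (0.89 − 0.29)^2.37 = 28.2 × 0.6^2.37 = 8.404 m³/s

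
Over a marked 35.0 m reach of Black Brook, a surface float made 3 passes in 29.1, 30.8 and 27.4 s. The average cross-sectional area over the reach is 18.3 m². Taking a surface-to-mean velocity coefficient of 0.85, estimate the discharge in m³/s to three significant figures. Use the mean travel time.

18.7 m³/s

t̄ = (29.1 + 30.8 + 27.4) / 3 = 29.1 s
v_surface = L / t̄ = 35.0 / 29.1 = 1.203 m/s
v_mean = 0.85 × 1.203 = 1.022 m/s
Q = A × v_mean = 18.3 × 1.022 = 18.71 m³/s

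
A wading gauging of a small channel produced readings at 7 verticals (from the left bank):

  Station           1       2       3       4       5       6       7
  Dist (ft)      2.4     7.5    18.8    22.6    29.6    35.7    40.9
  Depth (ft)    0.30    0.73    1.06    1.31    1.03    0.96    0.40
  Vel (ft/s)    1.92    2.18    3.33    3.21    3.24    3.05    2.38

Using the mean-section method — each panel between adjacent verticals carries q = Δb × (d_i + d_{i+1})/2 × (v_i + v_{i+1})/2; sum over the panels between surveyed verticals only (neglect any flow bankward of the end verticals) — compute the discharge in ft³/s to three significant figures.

Panel 1-2: Δb = 5.1 ft, d̄ = (0.30+0.73)/2 = 0.515, v̄ = (1.92+2.18)/2 = 2.05 → q = 5.1×0.515×2.05 = 5.384 ft³/s
Panel 2-3: Δb = 11.3 ft, d̄ = (0.73+1.06)/2 = 0.895, v̄ = (2.18+3.33)/2 = 2.755 → q = 11.3×0.895×2.755 = 27.86 ft³/s
Panel 3-4: Δb = 3.8 ft, d̄ = (1.06+1.31)/2 = 1.185, v̄ = (3.33+3.21)/2 = 3.27 → q = 3.8×1.185×3.27 = 14.72 ft³/s
Panel 4-5: Δb = 7 ft, d̄ = (1.31+1.03)/2 = 1.17, v̄ = (3.21+3.24)/2 = 3.225 → q = 7×1.17×3.225 = 26.41 ft³/s
Panel 5-6: Δb = 6.1 ft, d̄ = (1.03+0.96)/2 = 0.995, v̄ = (3.24+3.05)/2 = 3.145 → q = 6.1×0.995×3.145 = 19.09 ft³/s
Panel 6-7: Δb = 5.2 ft, d̄ = (0.96+0.40)/2 = 0.68, v̄ = (3.05+2.38)/2 = 2.715 → q = 5.2×0.68×2.715 = 9.600 ft³/s
Q = Σ q = 103.1 ft³/s

103 ft³/s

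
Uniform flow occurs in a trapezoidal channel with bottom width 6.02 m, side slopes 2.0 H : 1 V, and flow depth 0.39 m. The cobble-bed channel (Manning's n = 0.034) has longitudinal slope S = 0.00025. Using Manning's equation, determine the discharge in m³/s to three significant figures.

A = (b + z·y)·y = (6.02 + 2.0×0.39)×0.39 = 2.652 m²
P = b + 2y√(1+z²) = 6.02 + 2×0.39×√(1+2.0²) = 7.764 m
R = A/P = 2.652/7.764 = 0.3416 m
Q = (1/n)·A·R^(2/3)·S^(1/2) = (1/0.034) × 2.652 × 0.3416^(2/3) × 0.00025^(1/2) = 0.6026 m³/s

0.603 m³/s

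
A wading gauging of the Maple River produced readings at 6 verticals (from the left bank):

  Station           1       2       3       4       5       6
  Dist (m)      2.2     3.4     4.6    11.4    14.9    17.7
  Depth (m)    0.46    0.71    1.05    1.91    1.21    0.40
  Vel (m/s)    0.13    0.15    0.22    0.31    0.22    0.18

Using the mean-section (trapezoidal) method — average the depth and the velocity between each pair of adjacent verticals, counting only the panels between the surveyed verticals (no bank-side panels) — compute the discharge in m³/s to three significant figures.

4.86 m³/s

Panel 1-2: Δb = 1.2 m, d̄ = (0.46+0.71)/2 = 0.585, v̄ = (0.13+0.15)/2 = 0.14 → q = 1.2×0.585×0.14 = 0.09828 m³/s
Panel 2-3: Δb = 1.2 m, d̄ = (0.71+1.05)/2 = 0.88, v̄ = (0.15+0.22)/2 = 0.185 → q = 1.2×0.88×0.185 = 0.1954 m³/s
Panel 3-4: Δb = 6.8 m, d̄ = (1.05+1.91)/2 = 1.48, v̄ = (0.22+0.31)/2 = 0.265 → q = 6.8×1.48×0.265 = 2.667 m³/s
Panel 4-5: Δb = 3.5 m, d̄ = (1.91+1.21)/2 = 1.56, v̄ = (0.31+0.22)/2 = 0.265 → q = 3.5×1.56×0.265 = 1.447 m³/s
Panel 5-6: Δb = 2.8 m, d̄ = (1.21+0.40)/2 = 0.805, v̄ = (0.22+0.18)/2 = 0.2 → q = 2.8×0.805×0.2 = 0.4508 m³/s
Q = Σ q = 4.858 m³/s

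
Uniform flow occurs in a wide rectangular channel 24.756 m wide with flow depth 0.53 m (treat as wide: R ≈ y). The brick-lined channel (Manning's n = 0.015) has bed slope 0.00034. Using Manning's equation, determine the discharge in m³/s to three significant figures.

A = b·y = 24.756 × 0.53 = 13.12 m²
Wide channel: R ≈ y = 0.53 m
Q = (1/n)·A·R^(2/3)·S^(1/2) = (1/0.015) × 13.12 × 0.5300^(2/3) × 0.00034^(1/2) = 10.56 m³/s

10.6 m³/s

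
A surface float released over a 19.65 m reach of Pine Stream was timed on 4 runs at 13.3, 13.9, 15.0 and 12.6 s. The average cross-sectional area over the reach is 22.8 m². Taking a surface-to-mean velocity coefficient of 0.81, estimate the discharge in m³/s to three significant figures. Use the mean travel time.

26.5 m³/s

t̄ = (13.3 + 13.9 + 15.0 + 12.6) / 4 = 13.7 s
v_surface = L / t̄ = 19.65 / 13.7 = 1.434 m/s
v_mean = 0.81 × 1.434 = 1.162 m/s
Q = A × v_mean = 22.8 × 1.162 = 26.49 m³/s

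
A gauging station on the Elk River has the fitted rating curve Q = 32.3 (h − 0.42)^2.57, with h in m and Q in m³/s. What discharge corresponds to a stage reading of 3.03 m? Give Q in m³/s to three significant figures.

Q = 32.3 × (3.03 − 0.42)^2.57 = 32.3 × 2.61^2.57 = 380.2 m³/s

380 m³/s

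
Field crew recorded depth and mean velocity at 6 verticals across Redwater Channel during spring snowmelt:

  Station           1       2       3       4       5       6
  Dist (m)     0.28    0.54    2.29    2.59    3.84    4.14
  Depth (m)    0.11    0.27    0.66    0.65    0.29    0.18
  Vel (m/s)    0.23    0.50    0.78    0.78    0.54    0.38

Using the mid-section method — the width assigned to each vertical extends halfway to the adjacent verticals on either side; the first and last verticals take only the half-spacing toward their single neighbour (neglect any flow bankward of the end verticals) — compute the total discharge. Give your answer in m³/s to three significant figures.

w_1 = (0.54 − 0.28)/2 = 0.13 m; q_1 = 0.23 × 0.11 × 0.13 = 0.003289 m³/s
w_2 = (2.29 − 0.28)/2 = 1.005 m; q_2 = 0.50 × 0.27 × 1.005 = 0.1357 m³/s
w_3 = (2.59 − 0.54)/2 = 1.025 m; q_3 = 0.78 × 0.66 × 1.025 = 0.5277 m³/s
w_4 = (3.84 − 2.29)/2 = 0.775 m; q_4 = 0.78 × 0.65 × 0.775 = 0.3929 m³/s
w_5 = (4.14 − 2.59)/2 = 0.775 m; q_5 = 0.54 × 0.29 × 0.775 = 0.1214 m³/s
w_6 = (4.14 − 3.84)/2 = 0.15 m; q_6 = 0.38 × 0.18 × 0.15 = 0.01026 m³/s
Q = Σ qᵢ = 1.191 m³/s

1.19 m³/s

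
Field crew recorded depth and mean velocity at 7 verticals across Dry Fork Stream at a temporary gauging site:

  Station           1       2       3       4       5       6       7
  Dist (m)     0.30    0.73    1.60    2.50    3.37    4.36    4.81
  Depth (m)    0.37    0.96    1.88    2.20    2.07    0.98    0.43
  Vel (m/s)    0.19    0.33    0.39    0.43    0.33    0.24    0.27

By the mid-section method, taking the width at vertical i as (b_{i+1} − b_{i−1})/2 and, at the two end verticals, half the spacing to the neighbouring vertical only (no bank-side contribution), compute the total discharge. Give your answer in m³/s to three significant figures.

w_1 = (0.73 − 0.30)/2 = 0.215 m; q_1 = 0.19 × 0.37 × 0.215 = 0.01511 m³/s
w_2 = (1.60 − 0.30)/2 = 0.65 m; q_2 = 0.33 × 0.96 × 0.65 = 0.2059 m³/s
w_3 = (2.50 − 0.73)/2 = 0.885 m; q_3 = 0.39 × 1.88 × 0.885 = 0.6489 m³/s
w_4 = (3.37 − 1.60)/2 = 0.885 m; q_4 = 0.43 × 2.20 × 0.885 = 0.8372 m³/s
w_5 = (4.36 − 2.50)/2 = 0.93 m; q_5 = 0.33 × 2.07 × 0.93 = 0.6353 m³/s
w_6 = (4.81 − 3.37)/2 = 0.72 m; q_6 = 0.24 × 0.98 × 0.72 = 0.1693 m³/s
w_7 = (4.81 − 4.36)/2 = 0.225 m; q_7 = 0.27 × 0.43 × 0.225 = 0.02612 m³/s
Q = Σ qᵢ = 2.538 m³/s

2.54 m³/s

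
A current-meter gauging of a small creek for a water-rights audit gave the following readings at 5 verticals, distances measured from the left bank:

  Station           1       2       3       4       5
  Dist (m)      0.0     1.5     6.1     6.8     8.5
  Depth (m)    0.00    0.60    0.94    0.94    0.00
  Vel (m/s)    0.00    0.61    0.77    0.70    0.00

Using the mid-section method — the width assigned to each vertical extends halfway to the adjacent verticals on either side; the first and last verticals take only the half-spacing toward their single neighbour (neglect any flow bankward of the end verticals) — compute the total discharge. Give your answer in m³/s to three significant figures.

3.82 m³/s

w_2 = (6.1 − 0.0)/2 = 3.05 m; q_2 = 0.61 × 0.60 × 3.05 = 1.116 m³/s
w_3 = (6.8 − 1.5)/2 = 2.65 m; q_3 = 0.77 × 0.94 × 2.65 = 1.918 m³/s
w_4 = (8.5 − 6.1)/2 = 1.2 m; q_4 = 0.70 × 0.94 × 1.2 = 0.7896 m³/s
Stations 1, 5 contribute zero (depth or velocity is 0).
Q = Σ qᵢ = 3.824 m³/s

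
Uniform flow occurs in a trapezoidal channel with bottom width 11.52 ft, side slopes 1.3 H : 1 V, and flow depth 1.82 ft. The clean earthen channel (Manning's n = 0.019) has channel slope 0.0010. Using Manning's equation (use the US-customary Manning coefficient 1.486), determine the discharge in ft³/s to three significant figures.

A = (b + z·y)·y = (11.52 + 1.3×1.82)×1.82 = 25.27 ft²
P = b + 2y√(1+z²) = 11.52 + 2×1.82×√(1+1.3²) = 17.49 ft
R = A/P = 25.27/17.49 = 1.445 ft
Q = (1.486/n)·A·R^(2/3)·S^(1/2) = (1.486/0.019) × 25.27 × 1.445^(2/3) × 0.0010^(1/2) = 79.89 ft³/s

79.9 ft³/s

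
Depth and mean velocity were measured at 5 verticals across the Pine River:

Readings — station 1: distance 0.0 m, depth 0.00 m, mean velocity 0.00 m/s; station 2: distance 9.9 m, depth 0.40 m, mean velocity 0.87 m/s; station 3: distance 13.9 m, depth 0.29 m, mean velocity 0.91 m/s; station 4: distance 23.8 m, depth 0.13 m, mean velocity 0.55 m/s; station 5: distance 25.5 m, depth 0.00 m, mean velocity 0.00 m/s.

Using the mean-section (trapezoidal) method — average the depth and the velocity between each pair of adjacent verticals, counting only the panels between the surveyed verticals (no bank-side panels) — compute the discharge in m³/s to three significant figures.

3.64 m³/s

Panel 1-2: Δb = 9.9 m, d̄ = (0.00+0.40)/2 = 0.2, v̄ = (0.00+0.87)/2 = 0.435 → q = 9.9×0.2×0.435 = 0.8613 m³/s
Panel 2-3: Δb = 4 m, d̄ = (0.40+0.29)/2 = 0.345, v̄ = (0.87+0.91)/2 = 0.89 → q = 4×0.345×0.89 = 1.228 m³/s
Panel 3-4: Δb = 9.9 m, d̄ = (0.29+0.13)/2 = 0.21, v̄ = (0.91+0.55)/2 = 0.73 → q = 9.9×0.21×0.73 = 1.518 m³/s
Panel 4-5: Δb = 1.7 m, d̄ = (0.13+0.00)/2 = 0.065, v̄ = (0.55+0.00)/2 = 0.275 → q = 1.7×0.065×0.275 = 0.03039 m³/s
Q = Σ q = 3.638 m³/s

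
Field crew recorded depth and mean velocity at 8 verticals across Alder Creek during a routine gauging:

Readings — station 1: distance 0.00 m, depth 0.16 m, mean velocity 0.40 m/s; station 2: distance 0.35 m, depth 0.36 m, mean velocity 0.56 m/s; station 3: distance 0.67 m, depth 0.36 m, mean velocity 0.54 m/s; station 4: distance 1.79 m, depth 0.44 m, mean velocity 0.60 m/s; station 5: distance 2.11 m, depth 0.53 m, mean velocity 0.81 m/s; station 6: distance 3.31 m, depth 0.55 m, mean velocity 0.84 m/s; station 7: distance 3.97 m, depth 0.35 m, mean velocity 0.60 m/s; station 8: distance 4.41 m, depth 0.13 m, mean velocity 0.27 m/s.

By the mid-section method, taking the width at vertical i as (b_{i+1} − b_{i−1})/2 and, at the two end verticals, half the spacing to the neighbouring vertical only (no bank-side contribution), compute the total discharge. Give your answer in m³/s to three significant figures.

1.29 m³/s

w_1 = (0.35 − 0.00)/2 = 0.175 m; q_1 = 0.40 × 0.16 × 0.175 = 0.01120 m³/s
w_2 = (0.67 − 0.00)/2 = 0.335 m; q_2 = 0.56 × 0.36 × 0.335 = 0.06754 m³/s
w_3 = (1.79 − 0.35)/2 = 0.72 m; q_3 = 0.54 × 0.36 × 0.72 = 0.1400 m³/s
w_4 = (2.11 − 0.67)/2 = 0.72 m; q_4 = 0.60 × 0.44 × 0.72 = 0.1901 m³/s
w_5 = (3.31 − 1.79)/2 = 0.76 m; q_5 = 0.81 × 0.53 × 0.76 = 0.3263 m³/s
w_6 = (3.97 − 2.11)/2 = 0.93 m; q_6 = 0.84 × 0.55 × 0.93 = 0.4297 m³/s
w_7 = (4.41 − 3.31)/2 = 0.55 m; q_7 = 0.60 × 0.35 × 0.55 = 0.1155 m³/s
w_8 = (4.41 − 3.97)/2 = 0.22 m; q_8 = 0.27 × 0.13 × 0.22 = 0.007722 m³/s
Q = Σ qᵢ = 1.288 m³/s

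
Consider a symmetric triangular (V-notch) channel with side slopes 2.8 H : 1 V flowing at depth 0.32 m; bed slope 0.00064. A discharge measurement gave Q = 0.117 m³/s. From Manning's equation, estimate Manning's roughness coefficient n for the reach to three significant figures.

0.0176

A = z·y² = 2.8×0.32² = 0.2867 m²
P = 2y√(1+z²) = 2×0.32×√(1+2.8²) = 1.903 m
R = A/P = 0.2867/1.903 = 0.1507 m
n = (1/Q)·A·R^(2/3)·S^(1/2) = (1/0.117) × 0.2867 × 0.2832 × 0.02530 = 0.01755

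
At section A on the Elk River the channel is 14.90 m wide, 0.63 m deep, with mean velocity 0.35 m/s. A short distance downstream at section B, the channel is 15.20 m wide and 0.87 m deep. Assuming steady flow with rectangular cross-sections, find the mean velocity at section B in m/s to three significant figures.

Q = A₁V₁ = (14.90×0.63) × 0.35 = 3.285 m³/s
A₂ = 15.20 × 0.87 = 13.22 m²
V₂ = Q/A₂ = 3.285/13.22 = 0.2484 m/s

0.248 m/s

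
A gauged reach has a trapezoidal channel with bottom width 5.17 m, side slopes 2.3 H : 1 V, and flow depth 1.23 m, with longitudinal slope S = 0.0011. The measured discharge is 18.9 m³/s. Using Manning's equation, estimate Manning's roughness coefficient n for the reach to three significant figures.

A = (b + z·y)·y = (5.17 + 2.3×1.23)×1.23 = 9.839 m²
P = b + 2y√(1+z²) = 5.17 + 2×1.23×√(1+2.3²) = 11.34 m
R = A/P = 9.839/11.34 = 0.8676 m
n = (1/Q)·A·R^(2/3)·S^(1/2) = (1/18.9) × 9.839 × 0.9097 × 0.03317 = 0.01571

0.0157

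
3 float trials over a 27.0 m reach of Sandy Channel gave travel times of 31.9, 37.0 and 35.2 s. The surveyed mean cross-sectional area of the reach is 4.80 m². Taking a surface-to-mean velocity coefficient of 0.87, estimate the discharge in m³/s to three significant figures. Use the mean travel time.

3.25 m³/s

t̄ = (31.9 + 37.0 + 35.2) / 3 = 34.7 s
v_surface = L / t̄ = 27.0 / 34.7 = 0.7781 m/s
v_mean = 0.87 × 0.7781 = 0.6769 m/s
Q = A × v_mean = 4.80 × 0.6769 = 3.249 m³/s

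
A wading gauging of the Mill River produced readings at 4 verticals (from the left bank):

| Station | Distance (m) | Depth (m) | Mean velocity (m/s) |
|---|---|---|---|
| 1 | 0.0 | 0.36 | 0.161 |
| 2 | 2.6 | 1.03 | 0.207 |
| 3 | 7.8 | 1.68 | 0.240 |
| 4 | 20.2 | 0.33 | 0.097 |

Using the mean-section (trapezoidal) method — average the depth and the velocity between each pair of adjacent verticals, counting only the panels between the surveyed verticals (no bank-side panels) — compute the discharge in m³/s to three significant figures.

Panel 1-2: Δb = 2.6 m, d̄ = (0.36+1.03)/2 = 0.695, v̄ = (0.161+0.207)/2 = 0.184 → q = 2.6×0.695×0.184 = 0.3325 m³/s
Panel 2-3: Δb = 5.2 m, d̄ = (1.03+1.68)/2 = 1.355, v̄ = (0.207+0.240)/2 = 0.2235 → q = 5.2×1.355×0.2235 = 1.575 m³/s
Panel 3-4: Δb = 12.4 m, d̄ = (1.68+0.33)/2 = 1.005, v̄ = (0.240+0.097)/2 = 0.1685 → q = 12.4×1.005×0.1685 = 2.100 m³/s
Q = Σ q = 4.007 m³/s

4.01 m³/s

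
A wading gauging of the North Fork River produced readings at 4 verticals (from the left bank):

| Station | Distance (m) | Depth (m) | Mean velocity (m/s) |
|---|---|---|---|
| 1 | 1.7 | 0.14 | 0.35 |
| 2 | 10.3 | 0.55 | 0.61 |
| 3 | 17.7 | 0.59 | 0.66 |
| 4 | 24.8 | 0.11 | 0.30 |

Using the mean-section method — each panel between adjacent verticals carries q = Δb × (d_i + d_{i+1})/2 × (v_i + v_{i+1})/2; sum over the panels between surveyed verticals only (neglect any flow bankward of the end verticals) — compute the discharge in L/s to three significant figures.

5300 L/s

Panel 1-2: Δb = 8.6 m, d̄ = (0.14+0.55)/2 = 0.345, v̄ = (0.35+0.61)/2 = 0.48 → q = 8.6×0.345×0.48 = 1.424 m³/s
Panel 2-3: Δb = 7.4 m, d̄ = (0.55+0.59)/2 = 0.57, v̄ = (0.61+0.66)/2 = 0.635 → q = 7.4×0.57×0.635 = 2.678 m³/s
Panel 3-4: Δb = 7.1 m, d̄ = (0.59+0.11)/2 = 0.35, v̄ = (0.66+0.30)/2 = 0.48 → q = 7.1×0.35×0.48 = 1.193 m³/s
Q = Σ q = 5.295 m³/s
= 5.295 × 1000 = 5295 L/s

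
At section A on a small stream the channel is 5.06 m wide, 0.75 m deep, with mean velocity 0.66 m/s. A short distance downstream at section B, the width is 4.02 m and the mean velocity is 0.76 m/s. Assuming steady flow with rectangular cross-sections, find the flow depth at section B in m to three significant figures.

0.820 m

Q = A₁V₁ = (5.06×0.75) × 0.66 = 2.505 m³/s
d₂ = Q/(b₂ V₂) = 2.505/(4.02×0.76) = 0.8198 m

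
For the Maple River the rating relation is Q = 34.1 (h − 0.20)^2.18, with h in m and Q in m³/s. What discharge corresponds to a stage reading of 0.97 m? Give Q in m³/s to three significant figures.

Q = 34.1 × (0.97 − 0.20)^2.18 = 34.1 × 0.77^2.18 = 19.29 m³/s

19.3 m³/s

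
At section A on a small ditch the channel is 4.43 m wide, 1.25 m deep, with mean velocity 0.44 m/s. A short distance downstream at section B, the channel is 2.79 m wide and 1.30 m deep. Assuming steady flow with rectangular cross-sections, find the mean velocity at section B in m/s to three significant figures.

0.672 m/s

Q = A₁V₁ = (4.43×1.25) × 0.44 = 2.437 m³/s
A₂ = 2.79 × 1.30 = 3.627 m²
V₂ = Q/A₂ = 2.437/3.627 = 0.6718 m/s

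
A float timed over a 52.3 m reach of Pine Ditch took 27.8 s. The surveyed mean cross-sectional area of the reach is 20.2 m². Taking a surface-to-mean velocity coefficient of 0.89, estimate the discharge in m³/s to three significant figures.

v_surface = L / t̄ = 52.3 / 27.8 = 1.881 m/s
v_mean = 0.89 × 1.881 = 1.674 m/s
Q = A × v_mean = 20.2 × 1.674 = 33.82 m³/s

33.8 m³/s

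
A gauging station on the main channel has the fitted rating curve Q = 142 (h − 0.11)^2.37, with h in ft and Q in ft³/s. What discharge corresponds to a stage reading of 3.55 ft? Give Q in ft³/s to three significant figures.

2650 ft³/s

Q = 142 × (3.55 − 0.11)^2.37 = 142 × 3.44^2.37 = 2654 ft³/s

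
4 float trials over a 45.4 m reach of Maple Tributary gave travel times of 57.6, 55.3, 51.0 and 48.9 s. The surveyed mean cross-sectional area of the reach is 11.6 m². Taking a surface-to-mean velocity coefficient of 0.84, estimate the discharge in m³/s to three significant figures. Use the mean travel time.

8.32 m³/s

t̄ = (57.6 + 55.3 + 51.0 + 48.9) / 4 = 53.2 s
v_surface = L / t̄ = 45.4 / 53.2 = 0.8534 m/s
v_mean = 0.84 × 0.8534 = 0.7168 m/s
Q = A × v_mean = 11.6 × 0.7168 = 8.315 m³/s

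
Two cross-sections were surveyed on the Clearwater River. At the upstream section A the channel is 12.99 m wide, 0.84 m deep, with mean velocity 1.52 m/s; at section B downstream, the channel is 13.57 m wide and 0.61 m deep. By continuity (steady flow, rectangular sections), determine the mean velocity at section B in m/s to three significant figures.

Q = A₁V₁ = (12.99×0.84) × 1.52 = 16.59 m³/s
A₂ = 13.57 × 0.61 = 8.278 m²
V₂ = Q/A₂ = 16.59/8.278 = 2.004 m/s

2.00 m/s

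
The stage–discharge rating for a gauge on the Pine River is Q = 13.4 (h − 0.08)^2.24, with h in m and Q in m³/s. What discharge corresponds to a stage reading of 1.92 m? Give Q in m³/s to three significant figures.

52.5 m³/s

Q = 13.4 × (1.92 − 0.08)^2.24 = 13.4 × 1.84^2.24 = 52.52 m³/s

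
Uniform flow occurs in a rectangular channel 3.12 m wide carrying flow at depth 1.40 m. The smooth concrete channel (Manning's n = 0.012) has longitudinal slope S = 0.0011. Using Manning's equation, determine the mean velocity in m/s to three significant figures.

A = b·y = 3.12 × 1.40 = 4.368 m²
P = b + 2y = 3.12 + 2×1.40 = 5.920 m
R = A/P = 4.368/5.920 = 0.7378 m
Q = (1/n)·A·R^(2/3)·S^(1/2) = (1/0.012) × 4.368 × 0.7378^(2/3) × 0.0011^(1/2) = 9.858 m³/s
V = Q/A = 9.858/4.368 = 2.257 m/s

2.26 m/s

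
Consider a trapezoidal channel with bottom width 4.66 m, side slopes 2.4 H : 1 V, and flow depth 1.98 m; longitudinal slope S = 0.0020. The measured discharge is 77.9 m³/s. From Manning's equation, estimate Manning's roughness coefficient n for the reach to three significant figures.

A = (b + z·y)·y = (4.66 + 2.4×1.98)×1.98 = 18.64 m²
P = b + 2y√(1+z²) = 4.66 + 2×1.98×√(1+2.4²) = 14.96 m
R = A/P = 18.64/14.96 = 1.246 m
n = (1/Q)·A·R^(2/3)·S^(1/2) = (1/77.9) × 18.64 × 1.158 × 0.04472 = 0.01239

0.0124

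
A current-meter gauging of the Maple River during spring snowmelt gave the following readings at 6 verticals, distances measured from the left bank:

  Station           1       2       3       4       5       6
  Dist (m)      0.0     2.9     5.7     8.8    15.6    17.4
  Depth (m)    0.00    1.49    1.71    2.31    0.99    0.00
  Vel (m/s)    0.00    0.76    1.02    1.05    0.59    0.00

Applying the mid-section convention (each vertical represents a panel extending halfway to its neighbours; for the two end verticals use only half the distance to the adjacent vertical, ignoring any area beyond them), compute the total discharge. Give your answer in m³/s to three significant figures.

22.9 m³/s

w_2 = (5.7 − 0.0)/2 = 2.85 m; q_2 = 0.76 × 1.49 × 2.85 = 3.227 m³/s
w_3 = (8.8 − 2.9)/2 = 2.95 m; q_3 = 1.02 × 1.71 × 2.95 = 5.145 m³/s
w_4 = (15.6 − 5.7)/2 = 4.95 m; q_4 = 1.05 × 2.31 × 4.95 = 12.01 m³/s
w_5 = (17.4 − 8.8)/2 = 4.3 m; q_5 = 0.59 × 0.99 × 4.3 = 2.512 m³/s
Stations 1, 6 contribute zero (depth or velocity is 0).
Q = Σ qᵢ = 22.89 m³/s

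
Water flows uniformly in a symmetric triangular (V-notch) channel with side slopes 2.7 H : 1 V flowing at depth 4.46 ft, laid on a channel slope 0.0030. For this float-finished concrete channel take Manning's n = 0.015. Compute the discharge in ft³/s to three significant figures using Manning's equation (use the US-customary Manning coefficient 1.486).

A = z·y² = 2.7×4.46² = 53.71 ft²
P = 2y√(1+z²) = 2×4.46×√(1+2.7²) = 25.68 ft
R = A/P = 53.71/25.68 = 2.091 ft
Q = (1.486/n)·A·R^(2/3)·S^(1/2) = (1.486/0.015) × 53.71 × 2.091^(2/3) × 0.0030^(1/2) = 476.6 ft³/s

477 ft³/s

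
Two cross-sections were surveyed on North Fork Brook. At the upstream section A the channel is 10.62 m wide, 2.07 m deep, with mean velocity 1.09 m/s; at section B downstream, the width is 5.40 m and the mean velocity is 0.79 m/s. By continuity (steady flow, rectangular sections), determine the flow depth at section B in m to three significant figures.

Q = A₁V₁ = (10.62×2.07) × 1.09 = 23.96 m³/s
d₂ = Q/(b₂ V₂) = 23.96/(5.40×0.79) = 5.617 m

5.62 m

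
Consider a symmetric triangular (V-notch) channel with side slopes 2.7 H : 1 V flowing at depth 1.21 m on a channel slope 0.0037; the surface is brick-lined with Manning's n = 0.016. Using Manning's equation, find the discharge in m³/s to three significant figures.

A = z·y² = 2.7×1.21² = 3.953 m²
P = 2y√(1+z²) = 2×1.21×√(1+2.7²) = 6.968 m
R = A/P = 3.953/6.968 = 0.5673 m
Q = (1/n)·A·R^(2/3)·S^(1/2) = (1/0.016) × 3.953 × 0.5673^(2/3) × 0.0037^(1/2) = 10.30 m³/s

10.3 m³/s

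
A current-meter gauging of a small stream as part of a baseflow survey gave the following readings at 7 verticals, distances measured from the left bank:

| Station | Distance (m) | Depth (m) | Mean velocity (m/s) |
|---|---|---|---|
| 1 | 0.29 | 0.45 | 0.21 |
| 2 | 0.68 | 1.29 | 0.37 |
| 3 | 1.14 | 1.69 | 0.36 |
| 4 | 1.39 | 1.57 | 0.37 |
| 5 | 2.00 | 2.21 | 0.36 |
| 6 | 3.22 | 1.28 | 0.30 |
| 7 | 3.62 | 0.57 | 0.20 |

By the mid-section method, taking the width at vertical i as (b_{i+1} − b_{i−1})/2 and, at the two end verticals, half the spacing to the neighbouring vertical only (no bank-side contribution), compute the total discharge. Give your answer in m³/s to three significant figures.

1.75 m³/s

w_1 = (0.68 − 0.29)/2 = 0.195 m; q_1 = 0.21 × 0.45 × 0.195 = 0.01843 m³/s
w_2 = (1.14 − 0.29)/2 = 0.425 m; q_2 = 0.37 × 1.29 × 0.425 = 0.2029 m³/s
w_3 = (1.39 − 0.68)/2 = 0.355 m; q_3 = 0.36 × 1.69 × 0.355 = 0.2160 m³/s
w_4 = (2.00 − 1.14)/2 = 0.43 m; q_4 = 0.37 × 1.57 × 0.43 = 0.2498 m³/s
w_5 = (3.22 − 1.39)/2 = 0.915 m; q_5 = 0.36 × 2.21 × 0.915 = 0.7280 m³/s
w_6 = (3.62 − 2.00)/2 = 0.81 m; q_6 = 0.30 × 1.28 × 0.81 = 0.3110 m³/s
w_7 = (3.62 − 3.22)/2 = 0.2 m; q_7 = 0.20 × 0.57 × 0.2 = 0.02280 m³/s
Q = Σ qᵢ = 1.749 m³/s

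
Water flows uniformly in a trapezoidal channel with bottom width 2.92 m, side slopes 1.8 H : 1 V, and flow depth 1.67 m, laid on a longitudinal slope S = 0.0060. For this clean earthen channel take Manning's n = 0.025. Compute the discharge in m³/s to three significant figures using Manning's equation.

A = (b + z·y)·y = (2.92 + 1.8×1.67)×1.67 = 9.896 m²
P = b + 2y√(1+z²) = 2.92 + 2×1.67×√(1+1.8²) = 9.797 m
R = A/P = 9.896/9.797 = 1.010 m
Q = (1/n)·A·R^(2/3)·S^(1/2) = (1/0.025) × 9.896 × 1.010^(2/3) × 0.0060^(1/2) = 30.87 m³/s

30.9 m³/s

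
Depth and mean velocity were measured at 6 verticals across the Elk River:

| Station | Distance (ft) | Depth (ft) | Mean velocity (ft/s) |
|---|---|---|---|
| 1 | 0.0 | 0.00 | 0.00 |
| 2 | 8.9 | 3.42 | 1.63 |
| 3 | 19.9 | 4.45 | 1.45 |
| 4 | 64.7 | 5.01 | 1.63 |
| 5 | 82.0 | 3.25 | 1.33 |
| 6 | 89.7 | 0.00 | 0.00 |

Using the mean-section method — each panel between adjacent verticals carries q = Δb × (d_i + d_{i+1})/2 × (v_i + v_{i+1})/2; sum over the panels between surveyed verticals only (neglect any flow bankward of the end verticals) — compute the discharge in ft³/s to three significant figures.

Panel 1-2: Δb = 8.9 ft, d̄ = (0.00+3.42)/2 = 1.71, v̄ = (0.00+1.63)/2 = 0.815 → q = 8.9×1.71×0.815 = 12.40 ft³/s
Panel 2-3: Δb = 11 ft, d̄ = (3.42+4.45)/2 = 3.935, v̄ = (1.63+1.45)/2 = 1.54 → q = 11×3.935×1.54 = 66.66 ft³/s
Panel 3-4: Δb = 44.8 ft, d̄ = (4.45+5.01)/2 = 4.73, v̄ = (1.45+1.63)/2 = 1.54 → q = 44.8×4.73×1.54 = 326.3 ft³/s
Panel 4-5: Δb = 17.3 ft, d̄ = (5.01+3.25)/2 = 4.13, v̄ = (1.63+1.33)/2 = 1.48 → q = 17.3×4.13×1.48 = 105.7 ft³/s
Panel 5-6: Δb = 7.7 ft, d̄ = (3.25+0.00)/2 = 1.625, v̄ = (1.33+0.00)/2 = 0.665 → q = 7.7×1.625×0.665 = 8.321 ft³/s
Q = Σ q = 519.5 ft³/s

519 ft³/s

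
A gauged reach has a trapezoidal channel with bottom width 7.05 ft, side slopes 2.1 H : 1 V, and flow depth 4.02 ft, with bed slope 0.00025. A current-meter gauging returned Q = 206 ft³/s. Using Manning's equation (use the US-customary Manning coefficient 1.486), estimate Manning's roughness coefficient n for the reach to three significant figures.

0.0128

A = (b + z·y)·y = (7.05 + 2.1×4.02)×4.02 = 62.28 ft²
P = b + 2y√(1+z²) = 7.05 + 2×4.02×√(1+2.1²) = 25.75 ft
R = A/P = 62.28/25.75 = 2.419 ft
n = (1.486/Q)·A·R^(2/3)·S^(1/2) = (1.486/206) × 62.28 × 1.802 × 0.01581 = 0.01280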